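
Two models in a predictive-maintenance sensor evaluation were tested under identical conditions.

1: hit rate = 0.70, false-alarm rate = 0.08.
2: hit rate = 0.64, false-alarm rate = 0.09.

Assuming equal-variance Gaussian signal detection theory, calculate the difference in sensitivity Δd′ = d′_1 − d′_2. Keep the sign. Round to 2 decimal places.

Δd′ = 0.23

1: z(0.70) = 0.524, z(0.08) = -1.405, d' = 1.929
2: z(0.64) = 0.358, z(0.09) = -1.341, d' = 1.699
Δd' = d'_1 − d'_2 = 1.929 − 1.699 = 0.230
1 has the higher sensitivity.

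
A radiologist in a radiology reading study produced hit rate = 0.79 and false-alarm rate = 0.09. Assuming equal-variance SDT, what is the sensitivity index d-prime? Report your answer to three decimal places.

d-prime = 2.147

Φ⁻¹(H) = Φ⁻¹(0.79) = 0.8064
Φ⁻¹(FA) = Φ⁻¹(0.09) = -1.3408
d' = z(H) − z(FA) = 0.8064 − (-1.3408) = 2.1472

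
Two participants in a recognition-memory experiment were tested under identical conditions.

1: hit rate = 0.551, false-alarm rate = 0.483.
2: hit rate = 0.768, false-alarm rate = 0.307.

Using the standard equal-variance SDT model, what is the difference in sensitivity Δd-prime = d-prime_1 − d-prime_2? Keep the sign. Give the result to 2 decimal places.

Δd-prime = -1.07

1: z(0.551) = 0.128, z(0.483) = -0.043, d' = 0.171
2: z(0.768) = 0.732, z(0.307) = -0.504, d' = 1.236
Δd' = d'_1 − d'_2 = 0.171 − 1.236 = -1.065
2 has the higher sensitivity.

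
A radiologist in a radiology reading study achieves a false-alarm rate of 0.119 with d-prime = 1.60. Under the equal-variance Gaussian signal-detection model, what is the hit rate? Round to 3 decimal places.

hit rate = 0.663

z(false-alarm rate) = z(0.119) = -1.1800
z(H) = z(FA) + d' = -1.1800 + 1.60 = 0.4200
hit rate = Φ(0.4200) = 0.6628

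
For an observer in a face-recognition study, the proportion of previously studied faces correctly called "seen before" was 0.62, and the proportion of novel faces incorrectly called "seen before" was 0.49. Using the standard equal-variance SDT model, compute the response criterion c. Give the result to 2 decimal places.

c = -0.14

z(H) = z(0.62) = 0.3055
z(FA) = z(0.49) = -0.0251
c = −½·[z(H) + z(FA)] = −0.5 × (0.3055 + (-0.0251)) = -0.1402
c < 0: the observer has a liberal response bias.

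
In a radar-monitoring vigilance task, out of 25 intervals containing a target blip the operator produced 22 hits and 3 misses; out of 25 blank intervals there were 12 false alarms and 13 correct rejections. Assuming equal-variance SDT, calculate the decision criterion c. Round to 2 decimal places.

c = -0.56

H = 22/25 = 0.8800
FA = 12/25 = 0.4800
z(H) = z(0.8800) = 1.175
z(FA) = z(0.4800) = -0.050
c = −½·[z(H) + z(FA)] = −0.5 × (1.175 + (-0.050)) = -0.5625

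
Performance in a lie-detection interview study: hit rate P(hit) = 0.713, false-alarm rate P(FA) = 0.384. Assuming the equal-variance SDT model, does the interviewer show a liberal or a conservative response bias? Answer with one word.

z(H) = 0.562, z(FA) = -0.295
c = −½·(z(H) + z(FA)) = -0.1335
c < 0 → liberal criterion (biased toward responding “yes”).

liberal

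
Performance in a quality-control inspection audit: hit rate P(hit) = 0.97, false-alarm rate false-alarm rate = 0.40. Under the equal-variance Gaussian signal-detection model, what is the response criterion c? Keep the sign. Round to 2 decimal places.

z(0.97) = 1.8808, z(0.40) = -0.2533
c = −½·[z(H) + z(FA)] = −0.5 × (1.8808 + (-0.2533)) = -0.81375

c = -0.81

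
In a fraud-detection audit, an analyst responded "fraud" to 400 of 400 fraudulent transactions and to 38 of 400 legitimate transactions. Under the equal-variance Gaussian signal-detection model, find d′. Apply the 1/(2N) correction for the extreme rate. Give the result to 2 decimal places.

The hit rate is 400/400 = 1, so apply the 1/(2N) correction: H → 1 − 1/(2·400) = 0.99875.
z(H) = z(0.99875) = 3.023
z(FA) = z(0.09500) = -1.311
d' = 3.023 − (-1.311) = 4.334

d′ = 4.33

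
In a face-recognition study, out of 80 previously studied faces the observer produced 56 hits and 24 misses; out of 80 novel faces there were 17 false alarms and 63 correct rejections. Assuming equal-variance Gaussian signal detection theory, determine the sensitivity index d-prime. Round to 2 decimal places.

H = 56/80 = 0.7000
FA = 17/80 = 0.2125
z(H) = 0.524
z(FA) = -0.798
d' = z(H) − z(FA) = 0.524 − (-0.798) = 1.322

d-prime = 1.32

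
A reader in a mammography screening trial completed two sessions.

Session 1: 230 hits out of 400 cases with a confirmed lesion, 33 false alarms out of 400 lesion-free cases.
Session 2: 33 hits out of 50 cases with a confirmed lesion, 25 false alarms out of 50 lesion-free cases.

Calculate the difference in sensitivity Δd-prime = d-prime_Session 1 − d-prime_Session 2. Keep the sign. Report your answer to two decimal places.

Δd-prime = 1.17

Session 1: z(0.5750) = 0.189, z(0.0825) = -1.388, d' = 1.577
Session 2: z(0.6600) = 0.412, z(0.5000) = 0.000, d' = 0.412
Δd' = d'_Session 1 − d'_Session 2 = 1.577 − 0.412 = 1.165
Session 1 has the higher sensitivity.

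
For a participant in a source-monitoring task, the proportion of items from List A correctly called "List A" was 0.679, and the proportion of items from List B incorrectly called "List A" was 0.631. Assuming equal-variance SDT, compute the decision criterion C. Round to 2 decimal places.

C = -0.40

z(H) = z(0.679) = 0.465
z(FA) = z(0.631) = 0.335
c = −½·[z(H) + z(FA)] = −0.5 × (0.465 + 0.335) = -0.400
c < 0: the participant has a liberal response bias.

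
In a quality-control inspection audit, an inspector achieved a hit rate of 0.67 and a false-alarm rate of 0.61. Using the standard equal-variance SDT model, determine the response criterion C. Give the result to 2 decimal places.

C = -0.36

z(H) = z(0.67) = 0.440
z(FA) = z(0.61) = 0.279
c = −½·[z(H) + z(FA)] = −0.5 × (0.440 + 0.279) = -0.3595
c < 0: the inspector has a liberal response bias.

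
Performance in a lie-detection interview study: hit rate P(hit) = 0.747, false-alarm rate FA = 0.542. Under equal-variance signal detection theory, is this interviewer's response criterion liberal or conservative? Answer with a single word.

liberal

z(H) = 0.665, z(FA) = 0.105
c = −½·(z(H) + z(FA)) = -0.385
c < 0 → liberal criterion (biased toward responding “yes”).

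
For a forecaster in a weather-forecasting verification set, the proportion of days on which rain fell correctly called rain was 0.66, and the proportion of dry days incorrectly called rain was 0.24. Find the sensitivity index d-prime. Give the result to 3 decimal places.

z(0.66) = 0.4125, z(0.24) = -0.7063
d' = z(H) − z(FA) = 0.4125 − (-0.7063) = 1.1188

d-prime = 1.119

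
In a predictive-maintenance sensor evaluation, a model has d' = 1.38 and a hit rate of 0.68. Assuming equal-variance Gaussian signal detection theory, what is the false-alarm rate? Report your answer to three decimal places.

z(hit rate) = z(0.68) = 0.4677
z(FA) = z(H) − d' = 0.4677 − 1.38 = -0.9123
false-alarm rate = Φ(-0.9123) = 0.1808

false-alarm rate = 0.181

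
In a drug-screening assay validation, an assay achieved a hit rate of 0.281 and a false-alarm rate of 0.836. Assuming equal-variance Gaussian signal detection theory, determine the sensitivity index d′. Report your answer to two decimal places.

Φ⁻¹(H) = Φ⁻¹(0.281) = -0.580
Φ⁻¹(FA) = Φ⁻¹(0.836) = 0.978
d' = z(H) − z(FA) = -0.580 − 0.978 = -1.558

d′ = -1.56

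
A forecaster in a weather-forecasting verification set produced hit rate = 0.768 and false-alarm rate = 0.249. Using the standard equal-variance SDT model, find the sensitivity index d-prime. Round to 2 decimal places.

z(H) = z(0.768) = 0.732
z(FA) = z(0.249) = -0.678
d' = z(H) − z(FA) = 0.732 − (-0.678) = 1.410

d-prime = 1.41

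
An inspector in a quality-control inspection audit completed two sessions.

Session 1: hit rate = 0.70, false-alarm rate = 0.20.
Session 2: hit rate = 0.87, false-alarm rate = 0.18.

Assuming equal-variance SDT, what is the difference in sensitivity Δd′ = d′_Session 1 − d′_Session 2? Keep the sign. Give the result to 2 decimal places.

Δd′ = -0.68

Session 1: z(0.70) = 0.524, z(0.20) = -0.842, d' = 1.366
Session 2: z(0.87) = 1.126, z(0.18) = -0.915, d' = 2.041
Δd' = d'_Session 1 − d'_Session 2 = 1.366 − 2.041 = -0.675
Session 2 has the higher sensitivity.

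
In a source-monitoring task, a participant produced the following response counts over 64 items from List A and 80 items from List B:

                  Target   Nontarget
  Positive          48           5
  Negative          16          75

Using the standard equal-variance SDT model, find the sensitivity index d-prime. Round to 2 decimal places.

H = 48/64 = 0.7500
FA = 5/80 = 0.0625
z(H) = z(0.7500) = 0.674
z(FA) = z(0.0625) = -1.534
d' = z(H) − z(FA) = 0.674 − (-1.534) = 2.208

d-prime = 2.21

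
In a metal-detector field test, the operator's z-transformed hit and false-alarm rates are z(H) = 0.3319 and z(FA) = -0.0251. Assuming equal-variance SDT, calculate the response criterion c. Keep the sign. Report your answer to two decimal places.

c = −½·[z(H) + z(FA)] = −½·(0.3319 + (-0.0251)) = -0.1534

c = -0.15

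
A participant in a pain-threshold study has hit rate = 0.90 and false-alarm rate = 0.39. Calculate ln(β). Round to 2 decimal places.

z(H) = 1.282
z(FA) = -0.279
ln β = −½·[z(H)² − z(FA)²] = −0.5 × (1.644 − 0.078) = -0.783

ln β = -0.78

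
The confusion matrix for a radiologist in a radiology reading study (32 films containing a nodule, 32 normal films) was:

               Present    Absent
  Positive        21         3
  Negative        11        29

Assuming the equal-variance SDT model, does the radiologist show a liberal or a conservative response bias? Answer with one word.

z(H) = 0.402, z(FA) = -1.318
c = −½·(z(H) + z(FA)) = 0.458
c > 0 → conservative criterion (biased toward responding “no”).

conservative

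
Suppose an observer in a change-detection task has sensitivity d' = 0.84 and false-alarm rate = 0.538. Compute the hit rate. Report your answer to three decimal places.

hit rate = 0.825

z(false-alarm rate) = z(0.538) = 0.0954
z(H) = z(FA) + d' = 0.0954 + 0.84 = 0.9354
hit rate = Φ(0.9354) = 0.8252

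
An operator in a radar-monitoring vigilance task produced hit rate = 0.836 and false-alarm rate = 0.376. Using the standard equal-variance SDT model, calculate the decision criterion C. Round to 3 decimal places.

Φ⁻¹(H) = Φ⁻¹(0.836) = 0.9782
Φ⁻¹(FA) = Φ⁻¹(0.376) = -0.3160
c = −½·[z(H) + z(FA)] = −0.5 × (0.9782 + (-0.3160)) = -0.3311

C = -0.331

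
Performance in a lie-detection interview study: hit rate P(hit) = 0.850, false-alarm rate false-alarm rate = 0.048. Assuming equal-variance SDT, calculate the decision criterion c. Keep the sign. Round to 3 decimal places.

c = 0.314

Φ⁻¹(0.850) = 1.0364, Φ⁻¹(0.048) = -1.6646
c = −½·[z(H) + z(FA)] = −0.5 × (1.0364 + (-1.6646)) = 0.3141
c > 0: the interviewer has a conservative response bias.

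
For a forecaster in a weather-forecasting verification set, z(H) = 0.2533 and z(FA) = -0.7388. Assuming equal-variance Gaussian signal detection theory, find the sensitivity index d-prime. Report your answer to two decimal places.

d' = z(H) − z(FA) = 0.2533 − (-0.7388) = 0.9921

d-prime = 0.99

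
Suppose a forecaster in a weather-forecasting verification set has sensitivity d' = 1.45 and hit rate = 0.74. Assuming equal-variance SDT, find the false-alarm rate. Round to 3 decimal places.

false-alarm rate = 0.210

z(hit rate) = z(0.74) = 0.6433
z(FA) = z(H) − d' = 0.6433 − 1.45 = -0.8067
false-alarm rate = Φ(-0.8067) = 0.2099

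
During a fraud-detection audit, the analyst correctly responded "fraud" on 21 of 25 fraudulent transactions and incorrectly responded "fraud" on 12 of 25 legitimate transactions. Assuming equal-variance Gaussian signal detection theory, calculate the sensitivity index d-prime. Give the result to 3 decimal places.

d-prime = 1.045

H = 21/25 = 0.8400
FA = 12/25 = 0.4800
z(H) = z(0.8400) = 0.9945
z(FA) = z(0.4800) = -0.0502
d' = z(H) − z(FA) = 0.9945 − (-0.0502) = 1.0447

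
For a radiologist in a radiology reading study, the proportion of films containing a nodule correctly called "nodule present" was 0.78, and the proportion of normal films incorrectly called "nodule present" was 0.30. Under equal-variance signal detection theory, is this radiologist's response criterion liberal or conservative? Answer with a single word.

z(H) = 0.772, z(FA) = -0.524
c = −½·(z(H) + z(FA)) = -0.124
c < 0 → liberal criterion (biased toward responding “yes”).

liberal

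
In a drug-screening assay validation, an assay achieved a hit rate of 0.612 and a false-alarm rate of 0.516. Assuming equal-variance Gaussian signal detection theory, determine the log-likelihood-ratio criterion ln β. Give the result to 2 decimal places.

Φ⁻¹(H) = Φ⁻¹(0.612) = 0.285
Φ⁻¹(FA) = Φ⁻¹(0.516) = 0.040
ln β = −½·[z(H)² − z(FA)²] = −0.5 × (0.081 − 0.002) = -0.0395

ln β = -0.04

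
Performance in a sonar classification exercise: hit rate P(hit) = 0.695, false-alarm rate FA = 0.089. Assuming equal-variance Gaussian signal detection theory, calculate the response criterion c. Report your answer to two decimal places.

z(H) = 0.5101
z(FA) = -1.3469
c = −½·[z(H) + z(FA)] = −0.5 × (0.5101 + (-1.3469)) = 0.4184

c = 0.42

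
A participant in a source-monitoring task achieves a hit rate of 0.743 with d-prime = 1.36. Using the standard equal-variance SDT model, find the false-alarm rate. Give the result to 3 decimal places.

false-alarm rate = 0.240

z(hit rate) = z(0.743) = 0.6526
z(FA) = z(H) − d' = 0.6526 − 1.36 = -0.7074
false-alarm rate = Φ(-0.7074) = 0.2397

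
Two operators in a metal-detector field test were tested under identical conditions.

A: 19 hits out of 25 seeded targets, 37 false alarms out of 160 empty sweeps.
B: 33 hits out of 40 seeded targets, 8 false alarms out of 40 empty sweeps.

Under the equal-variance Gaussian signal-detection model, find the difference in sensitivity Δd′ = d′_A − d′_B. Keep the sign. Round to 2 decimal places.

Δd′ = -0.34

A: z(0.7600) = 0.706, z(0.2313) = -0.735, d' = 1.441
B: z(0.8250) = 0.935, z(0.2000) = -0.842, d' = 1.777
Δd' = d'_A − d'_B = 1.441 − 1.777 = -0.336
B has the higher sensitivity.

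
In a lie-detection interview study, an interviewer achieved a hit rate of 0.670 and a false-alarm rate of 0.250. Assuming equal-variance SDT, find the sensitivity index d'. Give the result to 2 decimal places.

z(H) = z(0.670) = 0.440
z(FA) = z(0.250) = -0.674
d' = z(H) − z(FA) = 0.440 − (-0.674) = 1.114

d' = 1.11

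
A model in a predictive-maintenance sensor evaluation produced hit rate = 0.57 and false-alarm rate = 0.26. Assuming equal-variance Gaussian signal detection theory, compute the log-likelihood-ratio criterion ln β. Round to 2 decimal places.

ln β = 0.19

z(H) = z(0.57) = 0.176
z(FA) = z(0.26) = -0.643
ln β = −½·[z(H)² − z(FA)²] = −0.5 × (0.031 − 0.413) = 0.191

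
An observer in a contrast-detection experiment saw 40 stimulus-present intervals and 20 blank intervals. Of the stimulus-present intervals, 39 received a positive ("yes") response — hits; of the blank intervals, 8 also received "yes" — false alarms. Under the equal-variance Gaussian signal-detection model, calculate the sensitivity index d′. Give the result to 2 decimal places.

H = 39/40 = 0.9750
FA = 8/20 = 0.4000
Φ⁻¹(H) = 1.960
Φ⁻¹(FA) = -0.253
d' = z(H) − z(FA) = 1.960 − (-0.253) = 2.213

d′ = 2.21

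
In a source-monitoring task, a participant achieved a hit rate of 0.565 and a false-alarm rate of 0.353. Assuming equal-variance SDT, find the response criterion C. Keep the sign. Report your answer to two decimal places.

Φ⁻¹(H) = 0.164
Φ⁻¹(FA) = -0.377
c = −½·[z(H) + z(FA)] = −0.5 × (0.164 + (-0.377)) = 0.1065
c > 0: the participant has a conservative response bias.

C = 0.11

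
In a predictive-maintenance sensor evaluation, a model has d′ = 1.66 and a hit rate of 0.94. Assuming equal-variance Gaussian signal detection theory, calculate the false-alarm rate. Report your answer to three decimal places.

z(hit rate) = z(0.94) = 1.5548
z(FA) = z(H) − d' = 1.5548 − 1.66 = -0.1052
false-alarm rate = Φ(-0.1052) = 0.4581

false-alarm rate = 0.458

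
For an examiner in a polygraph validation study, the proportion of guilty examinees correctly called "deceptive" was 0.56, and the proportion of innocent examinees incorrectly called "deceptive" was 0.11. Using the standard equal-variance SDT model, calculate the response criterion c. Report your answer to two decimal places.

c = 0.54

z(0.56) = 0.151, z(0.11) = -1.227
c = −½·[z(H) + z(FA)] = −0.5 × (0.151 + (-1.227)) = 0.538
c > 0: the examiner has a conservative response bias.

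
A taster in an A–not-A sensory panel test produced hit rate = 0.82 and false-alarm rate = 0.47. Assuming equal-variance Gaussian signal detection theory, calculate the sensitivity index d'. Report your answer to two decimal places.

d' = 0.99

z(H) = 0.915
z(FA) = -0.075
d' = z(H) − z(FA) = 0.915 − (-0.075) = 0.990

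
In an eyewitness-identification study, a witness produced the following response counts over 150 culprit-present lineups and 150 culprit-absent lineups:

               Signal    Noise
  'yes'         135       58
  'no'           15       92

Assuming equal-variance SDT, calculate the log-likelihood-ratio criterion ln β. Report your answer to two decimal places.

ln β = -0.78

H = 135/150 = 0.9000
FA = 58/150 = 0.3867
z(0.9000) = 1.282, z(0.3867) = -0.288
ln β = −½·[z(H)² − z(FA)²] = −0.5 × (1.644 − 0.083) = -0.7805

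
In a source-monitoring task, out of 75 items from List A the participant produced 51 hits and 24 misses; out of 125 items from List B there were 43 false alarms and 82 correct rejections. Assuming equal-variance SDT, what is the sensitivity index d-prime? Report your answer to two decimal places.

d-prime = 0.87

H = 51/75 = 0.6800
FA = 43/125 = 0.3440
z(H) = z(0.6800) = 0.468
z(FA) = z(0.3440) = -0.402
d' = z(H) − z(FA) = 0.468 − (-0.402) = 0.870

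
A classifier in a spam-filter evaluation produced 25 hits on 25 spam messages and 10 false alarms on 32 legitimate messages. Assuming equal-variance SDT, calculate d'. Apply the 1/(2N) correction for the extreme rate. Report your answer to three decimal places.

The hit rate is 25/25 = 1, so apply the 1/(2N) correction: H → 1 − 1/(2·25) = 0.98000.
z(H) = z(0.98000) = 2.0537
z(FA) = z(0.31250) = -0.4888
d' = 2.0537 − (-0.4888) = 2.5425

d' = 2.543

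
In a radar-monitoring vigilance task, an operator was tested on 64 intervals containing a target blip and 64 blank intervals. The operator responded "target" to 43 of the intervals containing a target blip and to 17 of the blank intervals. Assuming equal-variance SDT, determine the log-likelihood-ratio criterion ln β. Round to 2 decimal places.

H = 43/64 = 0.6719
FA = 17/64 = 0.2656
z(H) = z(0.6719) = 0.445
z(FA) = z(0.2656) = -0.626
ln β = −½·[z(H)² − z(FA)²] = −0.5 × (0.198 − 0.392) = 0.097

ln β = 0.10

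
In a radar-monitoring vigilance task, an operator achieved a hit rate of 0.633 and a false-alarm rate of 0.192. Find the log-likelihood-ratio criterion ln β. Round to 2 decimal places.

z(H) = z(0.633) = 0.340
z(FA) = z(0.192) = -0.871
ln β = −½·[z(H)² − z(FA)²] = −0.5 × (0.116 − 0.759) = 0.3215

ln β = 0.32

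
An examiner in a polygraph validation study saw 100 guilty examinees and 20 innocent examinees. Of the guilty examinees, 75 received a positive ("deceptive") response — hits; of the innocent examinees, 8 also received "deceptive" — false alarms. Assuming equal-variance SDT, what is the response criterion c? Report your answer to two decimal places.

c = -0.21

H = 75/100 = 0.7500
FA = 8/20 = 0.4000
Φ⁻¹(0.7500) = 0.6745, Φ⁻¹(0.4000) = -0.2533
c = −½·[z(H) + z(FA)] = −0.5 × (0.6745 + (-0.2533)) = -0.2106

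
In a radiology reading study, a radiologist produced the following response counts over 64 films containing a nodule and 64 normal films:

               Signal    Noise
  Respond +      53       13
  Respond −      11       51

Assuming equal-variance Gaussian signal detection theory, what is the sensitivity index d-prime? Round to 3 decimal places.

H = 53/64 = 0.8281
FA = 13/64 = 0.2031
Φ⁻¹(H) = Φ⁻¹(0.8281) = 0.9467
Φ⁻¹(FA) = Φ⁻¹(0.2031) = -0.8306
d' = z(H) − z(FA) = 0.9467 − (-0.8306) = 1.7773

d-prime = 1.777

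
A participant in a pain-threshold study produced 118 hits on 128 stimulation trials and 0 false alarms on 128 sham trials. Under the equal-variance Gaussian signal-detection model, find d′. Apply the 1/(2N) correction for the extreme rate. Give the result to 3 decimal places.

The false-alarm rate is 0/128 = 0, so apply the 1/(2N) correction: FA → 1/(2·128) = 0.00391.
z(H) = z(0.92188) = 1.4178
z(FA) = z(0.00391) = -2.6597
d' = 1.4178 − (-2.6597) = 4.0775

d′ = 4.078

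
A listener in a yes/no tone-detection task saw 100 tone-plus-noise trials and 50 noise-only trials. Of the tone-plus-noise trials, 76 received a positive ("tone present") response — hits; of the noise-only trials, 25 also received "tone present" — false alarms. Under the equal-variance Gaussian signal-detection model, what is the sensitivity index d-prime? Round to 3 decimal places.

H = 76/100 = 0.7600
FA = 25/50 = 0.5000
z(H) = z(0.7600) = 0.7063
z(FA) = z(0.5000) = 0.0000
d' = z(H) − z(FA) = 0.7063 − 0.0000 = 0.7063

d-prime = 0.706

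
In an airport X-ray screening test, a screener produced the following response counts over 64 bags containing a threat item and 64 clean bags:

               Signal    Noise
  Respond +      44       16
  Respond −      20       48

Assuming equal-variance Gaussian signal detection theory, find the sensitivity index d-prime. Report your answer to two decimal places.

H = 44/64 = 0.6875
FA = 16/64 = 0.2500
Φ⁻¹(0.6875) = 0.489, Φ⁻¹(0.2500) = -0.674
d' = z(H) − z(FA) = 0.489 − (-0.674) = 1.163

d-prime = 1.16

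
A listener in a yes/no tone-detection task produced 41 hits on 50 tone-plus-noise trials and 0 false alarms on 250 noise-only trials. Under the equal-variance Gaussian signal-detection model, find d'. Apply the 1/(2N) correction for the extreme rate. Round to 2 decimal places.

The false-alarm rate is 0/250 = 0, so apply the 1/(2N) correction: FA → 1/(2·250) = 0.00200.
z(H) = z(0.82000) = 0.915
z(FA) = z(0.00200) = -2.878
d' = 0.915 − (-2.878) = 3.793

d' = 3.79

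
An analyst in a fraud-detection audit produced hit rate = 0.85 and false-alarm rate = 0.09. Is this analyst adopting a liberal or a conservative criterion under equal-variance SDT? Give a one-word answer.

conservative

z(H) = 1.036, z(FA) = -1.341
c = −½·(z(H) + z(FA)) = 0.1525
c > 0 → conservative criterion (biased toward responding “no”).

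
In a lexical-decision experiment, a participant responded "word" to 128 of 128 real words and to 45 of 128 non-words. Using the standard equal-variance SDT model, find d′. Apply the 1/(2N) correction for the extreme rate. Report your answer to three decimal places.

The hit rate is 128/128 = 1, so apply the 1/(2N) correction: H → 1 − 1/(2·128) = 0.99609.
z(H) = z(0.99609) = 2.6597
z(FA) = z(0.35156) = -0.3811
d' = 2.6597 − (-0.3811) = 3.0408

d′ = 3.041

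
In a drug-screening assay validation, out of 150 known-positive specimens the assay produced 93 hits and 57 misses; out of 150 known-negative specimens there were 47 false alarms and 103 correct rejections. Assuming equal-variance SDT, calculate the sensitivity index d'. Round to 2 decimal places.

H = 93/150 = 0.6200
FA = 47/150 = 0.3133
z(H) = z(0.6200) = 0.305
z(FA) = z(0.3133) = -0.487
d' = z(H) − z(FA) = 0.305 − (-0.487) = 0.792

d' = 0.79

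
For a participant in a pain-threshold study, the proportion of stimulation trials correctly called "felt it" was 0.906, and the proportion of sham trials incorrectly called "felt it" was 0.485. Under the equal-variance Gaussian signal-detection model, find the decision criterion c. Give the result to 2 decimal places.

c = -0.64

z(0.906) = 1.3165, z(0.485) = -0.0376
c = −½·[z(H) + z(FA)] = −0.5 × (1.3165 + (-0.0376)) = -0.63945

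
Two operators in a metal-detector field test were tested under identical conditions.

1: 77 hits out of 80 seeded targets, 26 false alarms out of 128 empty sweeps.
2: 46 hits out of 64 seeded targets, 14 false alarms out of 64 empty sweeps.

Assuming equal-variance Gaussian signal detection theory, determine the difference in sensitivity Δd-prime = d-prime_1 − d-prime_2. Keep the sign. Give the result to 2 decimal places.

Δd-prime = 1.26

1: z(0.9625) = 1.780, z(0.2031) = -0.831, d' = 2.611
2: z(0.7188) = 0.579, z(0.2188) = -0.776, d' = 1.355
Δd' = d'_1 − d'_2 = 2.611 − 1.355 = 1.256
1 has the higher sensitivity.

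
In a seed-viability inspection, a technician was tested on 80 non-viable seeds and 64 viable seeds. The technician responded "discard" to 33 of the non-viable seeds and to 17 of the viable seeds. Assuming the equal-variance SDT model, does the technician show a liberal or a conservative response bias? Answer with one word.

z(H) = -0.221, z(FA) = -0.626
c = −½·(z(H) + z(FA)) = 0.4235
c > 0 → conservative criterion (biased toward responding “no”).

conservative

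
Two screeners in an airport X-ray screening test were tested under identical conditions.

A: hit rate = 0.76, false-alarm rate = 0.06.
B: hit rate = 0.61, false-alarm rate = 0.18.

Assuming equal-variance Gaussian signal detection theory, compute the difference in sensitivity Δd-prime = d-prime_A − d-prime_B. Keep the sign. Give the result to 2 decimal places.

Δd-prime = 1.07

A: z(0.76) = 0.706, z(0.06) = -1.555, d' = 2.261
B: z(0.61) = 0.279, z(0.18) = -0.915, d' = 1.194
Δd' = d'_A − d'_B = 2.261 − 1.194 = 1.067
A has the higher sensitivity.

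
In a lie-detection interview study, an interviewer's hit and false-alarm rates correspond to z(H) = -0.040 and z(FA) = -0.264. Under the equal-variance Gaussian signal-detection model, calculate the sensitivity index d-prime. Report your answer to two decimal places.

d' = z(H) − z(FA) = -0.040 − (-0.264) = 0.224

d-prime = 0.22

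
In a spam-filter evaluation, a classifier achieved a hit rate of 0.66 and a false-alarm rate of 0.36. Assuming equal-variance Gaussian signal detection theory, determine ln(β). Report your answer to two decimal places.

ln β = -0.02

z(H) = 0.412
z(FA) = -0.358
ln β = −½·[z(H)² − z(FA)²] = −0.5 × (0.170 − 0.128) = -0.021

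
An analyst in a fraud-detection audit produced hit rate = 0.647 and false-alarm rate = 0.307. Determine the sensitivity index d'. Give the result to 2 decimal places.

z(H) = z(0.647) = 0.377
z(FA) = z(0.307) = -0.504
d' = z(H) − z(FA) = 0.377 − (-0.504) = 0.881

d' = 0.88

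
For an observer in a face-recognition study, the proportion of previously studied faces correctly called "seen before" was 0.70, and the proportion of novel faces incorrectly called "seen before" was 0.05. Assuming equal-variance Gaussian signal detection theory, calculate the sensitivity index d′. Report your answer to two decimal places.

d′ = 2.17

Φ⁻¹(0.70) = 0.5244, Φ⁻¹(0.05) = -1.6449
d' = z(H) − z(FA) = 0.5244 − (-1.6449) = 2.1693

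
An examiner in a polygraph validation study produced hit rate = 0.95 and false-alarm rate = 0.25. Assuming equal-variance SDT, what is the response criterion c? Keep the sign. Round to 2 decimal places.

c = -0.49

Φ⁻¹(H) = 1.6449
Φ⁻¹(FA) = -0.6745
c = −½·[z(H) + z(FA)] = −0.5 × (1.6449 + (-0.6745)) = -0.4852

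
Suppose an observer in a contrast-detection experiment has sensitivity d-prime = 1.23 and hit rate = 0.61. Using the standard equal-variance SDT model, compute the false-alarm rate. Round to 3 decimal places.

false-alarm rate = 0.171

z(hit rate) = z(0.61) = 0.2793
z(FA) = z(H) − d' = 0.2793 − 1.23 = -0.9507
false-alarm rate = Φ(-0.9507) = 0.1709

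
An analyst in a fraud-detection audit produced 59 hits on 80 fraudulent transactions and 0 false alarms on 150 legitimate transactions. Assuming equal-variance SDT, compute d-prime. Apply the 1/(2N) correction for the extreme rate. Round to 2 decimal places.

The false-alarm rate is 0/150 = 0, so apply the 1/(2N) correction: FA → 1/(2·150) = 0.00333.
z(H) = z(0.73750) = 0.636
z(FA) = z(0.00333) = -2.713
d' = 0.636 − (-2.713) = 3.349

d-prime = 3.35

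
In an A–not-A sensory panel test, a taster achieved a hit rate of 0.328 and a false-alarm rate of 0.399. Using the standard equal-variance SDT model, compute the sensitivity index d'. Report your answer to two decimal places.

d' = -0.19

Φ⁻¹(H) = -0.4454
Φ⁻¹(FA) = -0.2559
d' = z(H) − z(FA) = -0.4454 − (-0.2559) = -0.1895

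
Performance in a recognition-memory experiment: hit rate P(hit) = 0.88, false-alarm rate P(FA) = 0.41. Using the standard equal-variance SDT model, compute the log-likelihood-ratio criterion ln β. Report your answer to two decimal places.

Φ⁻¹(H) = 1.175
Φ⁻¹(FA) = -0.228
ln β = −½·[z(H)² − z(FA)²] = −0.5 × (1.381 − 0.052) = -0.6645

ln β = -0.66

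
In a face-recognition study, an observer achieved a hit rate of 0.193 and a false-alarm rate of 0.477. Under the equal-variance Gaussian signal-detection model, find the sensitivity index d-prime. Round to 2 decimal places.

d-prime = -0.81

z(H) = -0.867
z(FA) = -0.058
d' = z(H) − z(FA) = -0.867 − (-0.058) = -0.809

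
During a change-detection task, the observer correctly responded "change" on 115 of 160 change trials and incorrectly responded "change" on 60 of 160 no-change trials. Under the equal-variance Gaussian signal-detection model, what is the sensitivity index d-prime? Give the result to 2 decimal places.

d-prime = 0.90

H = 115/160 = 0.7188
FA = 60/160 = 0.3750
z(H) = z(0.7188) = 0.5793
z(FA) = z(0.3750) = -0.3186
d' = z(H) − z(FA) = 0.5793 − (-0.3186) = 0.8979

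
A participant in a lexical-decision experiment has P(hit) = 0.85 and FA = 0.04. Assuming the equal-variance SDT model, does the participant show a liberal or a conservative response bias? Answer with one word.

conservative

z(H) = 1.036, z(FA) = -1.751
c = −½·(z(H) + z(FA)) = 0.3575
c > 0 → conservative criterion (biased toward responding “no”).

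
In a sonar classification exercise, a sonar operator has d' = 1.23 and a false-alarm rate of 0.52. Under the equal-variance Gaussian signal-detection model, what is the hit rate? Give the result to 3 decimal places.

z(false-alarm rate) = z(0.52) = 0.0502
z(H) = z(FA) + d' = 0.0502 + 1.23 = 1.2802
hit rate = Φ(1.2802) = 0.8998

hit rate = 0.900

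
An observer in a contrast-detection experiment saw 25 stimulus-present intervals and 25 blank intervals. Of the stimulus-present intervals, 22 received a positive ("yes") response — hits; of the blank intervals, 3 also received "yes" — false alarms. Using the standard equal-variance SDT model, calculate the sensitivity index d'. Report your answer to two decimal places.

H = 22/25 = 0.8800
FA = 3/25 = 0.1200
Φ⁻¹(0.8800) = 1.1750, Φ⁻¹(0.1200) = -1.1750
d' = z(H) − z(FA) = 1.1750 − (-1.1750) = 2.3500

d' = 2.35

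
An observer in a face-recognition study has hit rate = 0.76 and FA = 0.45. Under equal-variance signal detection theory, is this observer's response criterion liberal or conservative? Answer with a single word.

liberal

z(H) = 0.706, z(FA) = -0.126
c = −½·(z(H) + z(FA)) = -0.290
c < 0 → liberal criterion (biased toward responding “yes”).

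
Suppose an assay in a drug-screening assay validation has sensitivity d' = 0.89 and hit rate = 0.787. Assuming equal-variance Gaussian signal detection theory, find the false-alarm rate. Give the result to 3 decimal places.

z(hit rate) = z(0.787) = 0.7961
z(FA) = z(H) − d' = 0.7961 − 0.89 = -0.0939
false-alarm rate = Φ(-0.0939) = 0.4626

false-alarm rate = 0.463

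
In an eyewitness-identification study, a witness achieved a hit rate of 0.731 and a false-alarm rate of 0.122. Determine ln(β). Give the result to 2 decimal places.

ln β = 0.49

Φ⁻¹(H) = Φ⁻¹(0.731) = 0.616
Φ⁻¹(FA) = Φ⁻¹(0.122) = -1.165
ln β = −½·[z(H)² − z(FA)²] = −0.5 × (0.379 − 1.357) = 0.489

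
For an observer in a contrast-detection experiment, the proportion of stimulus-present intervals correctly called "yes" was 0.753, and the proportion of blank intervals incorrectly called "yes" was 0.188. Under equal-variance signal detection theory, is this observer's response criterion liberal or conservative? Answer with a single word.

conservative

z(H) = 0.684, z(FA) = -0.885
c = −½·(z(H) + z(FA)) = 0.1005
c > 0 → conservative criterion (biased toward responding “no”).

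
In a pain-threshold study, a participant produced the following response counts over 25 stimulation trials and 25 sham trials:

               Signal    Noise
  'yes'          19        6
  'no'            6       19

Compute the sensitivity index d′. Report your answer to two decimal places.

H = 19/25 = 0.7600
FA = 6/25 = 0.2400
z(H) = z(0.7600) = 0.706
z(FA) = z(0.2400) = -0.706
d' = z(H) − z(FA) = 0.706 − (-0.706) = 1.412

d′ = 1.41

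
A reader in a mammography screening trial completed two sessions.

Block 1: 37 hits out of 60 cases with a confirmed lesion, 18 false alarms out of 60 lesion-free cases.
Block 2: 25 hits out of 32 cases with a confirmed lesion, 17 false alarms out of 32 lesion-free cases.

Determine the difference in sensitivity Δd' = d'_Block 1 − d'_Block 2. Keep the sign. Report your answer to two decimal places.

Block 1: z(0.6167) = 0.297, z(0.3000) = -0.524, d' = 0.821
Block 2: z(0.7812) = 0.776, z(0.5312) = 0.078, d' = 0.698
Δd' = d'_Block 1 − d'_Block 2 = 0.821 − 0.698 = 0.123
Block 1 has the higher sensitivity.

Δd' = 0.12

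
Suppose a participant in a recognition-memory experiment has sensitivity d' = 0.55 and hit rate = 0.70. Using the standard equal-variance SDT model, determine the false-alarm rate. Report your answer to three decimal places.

z(hit rate) = z(0.70) = 0.5244
z(FA) = z(H) − d' = 0.5244 − 0.55 = -0.0256
false-alarm rate = Φ(-0.0256) = 0.4898

false-alarm rate = 0.490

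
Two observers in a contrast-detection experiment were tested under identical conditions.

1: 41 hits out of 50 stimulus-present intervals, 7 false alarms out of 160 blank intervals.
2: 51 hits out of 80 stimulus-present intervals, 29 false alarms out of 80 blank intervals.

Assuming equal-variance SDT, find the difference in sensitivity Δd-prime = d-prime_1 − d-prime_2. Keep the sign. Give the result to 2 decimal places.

1: z(0.8200) = 0.915, z(0.0437) = -1.709, d' = 2.624
2: z(0.6375) = 0.352, z(0.3625) = -0.352, d' = 0.704
Δd' = d'_1 − d'_2 = 2.624 − 0.704 = 1.920
1 has the higher sensitivity.

Δd-prime = 1.92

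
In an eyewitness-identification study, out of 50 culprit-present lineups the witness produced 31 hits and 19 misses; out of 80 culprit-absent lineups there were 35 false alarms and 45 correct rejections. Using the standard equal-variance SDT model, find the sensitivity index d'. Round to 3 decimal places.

H = 31/50 = 0.6200
FA = 35/80 = 0.4375
z(H) = 0.3055
z(FA) = -0.1573
d' = z(H) − z(FA) = 0.3055 − (-0.1573) = 0.4628

d' = 0.463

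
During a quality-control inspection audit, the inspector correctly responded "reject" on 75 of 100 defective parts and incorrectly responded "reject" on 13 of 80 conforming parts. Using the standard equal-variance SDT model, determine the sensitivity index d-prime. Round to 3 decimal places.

H = 75/100 = 0.7500
FA = 13/80 = 0.1625
z(H) = 0.6745
z(FA) = -0.9842
d' = z(H) − z(FA) = 0.6745 − (-0.9842) = 1.6587

d-prime = 1.659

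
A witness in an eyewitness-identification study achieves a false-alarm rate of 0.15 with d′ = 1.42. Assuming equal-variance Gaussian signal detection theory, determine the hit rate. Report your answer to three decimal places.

hit rate = 0.649

z(false-alarm rate) = z(0.15) = -1.0364
z(H) = z(FA) + d' = -1.0364 + 1.42 = 0.3836
hit rate = Φ(0.3836) = 0.6494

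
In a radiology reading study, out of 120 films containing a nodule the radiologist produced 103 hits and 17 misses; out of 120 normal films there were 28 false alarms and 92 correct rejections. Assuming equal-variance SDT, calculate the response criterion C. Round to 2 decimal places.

C = -0.17

H = 103/120 = 0.8583
FA = 28/120 = 0.2333
z(H) = z(0.8583) = 1.0727
z(FA) = z(0.2333) = -0.7280
c = −½·[z(H) + z(FA)] = −0.5 × (1.0727 + (-0.7280)) = -0.17235
c < 0: the radiologist has a liberal response bias.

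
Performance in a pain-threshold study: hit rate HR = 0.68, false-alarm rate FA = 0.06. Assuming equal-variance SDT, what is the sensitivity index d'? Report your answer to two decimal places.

d' = 2.02

Φ⁻¹(0.68) = 0.4677, Φ⁻¹(0.06) = -1.5548
d' = z(H) − z(FA) = 0.4677 − (-1.5548) = 2.0225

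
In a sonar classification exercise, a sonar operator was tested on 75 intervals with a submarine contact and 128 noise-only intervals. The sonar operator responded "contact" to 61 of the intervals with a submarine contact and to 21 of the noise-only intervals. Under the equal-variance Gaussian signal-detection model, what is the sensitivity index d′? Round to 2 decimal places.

d′ = 1.87

H = 61/75 = 0.8133
FA = 21/128 = 0.1641
Φ⁻¹(H) = 0.8901
Φ⁻¹(FA) = -0.9777
d' = z(H) − z(FA) = 0.8901 − (-0.9777) = 1.8678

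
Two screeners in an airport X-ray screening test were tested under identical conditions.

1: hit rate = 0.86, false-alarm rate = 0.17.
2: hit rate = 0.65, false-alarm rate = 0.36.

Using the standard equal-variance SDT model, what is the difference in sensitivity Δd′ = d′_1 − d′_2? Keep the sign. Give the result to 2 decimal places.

1: z(0.86) = 1.080, z(0.17) = -0.954, d' = 2.034
2: z(0.65) = 0.385, z(0.36) = -0.358, d' = 0.743
Δd' = d'_1 − d'_2 = 2.034 − 0.743 = 1.291
1 has the higher sensitivity.

Δd′ = 1.29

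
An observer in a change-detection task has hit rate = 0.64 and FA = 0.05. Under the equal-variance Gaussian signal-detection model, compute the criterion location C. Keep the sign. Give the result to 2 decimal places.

C = 0.64

Φ⁻¹(H) = 0.3585
Φ⁻¹(FA) = -1.6449
c = −½·[z(H) + z(FA)] = −0.5 × (0.3585 + (-1.6449)) = 0.6432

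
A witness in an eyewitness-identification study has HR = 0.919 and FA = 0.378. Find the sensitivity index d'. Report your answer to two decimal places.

d' = 1.71

Φ⁻¹(H) = Φ⁻¹(0.919) = 1.398
Φ⁻¹(FA) = Φ⁻¹(0.378) = -0.311
d' = z(H) − z(FA) = 1.398 − (-0.311) = 1.709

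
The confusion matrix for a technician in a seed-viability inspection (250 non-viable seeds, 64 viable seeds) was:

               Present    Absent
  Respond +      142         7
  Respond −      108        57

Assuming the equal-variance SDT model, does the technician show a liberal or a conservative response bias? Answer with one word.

conservative

z(H) = 0.171, z(FA) = -1.230
c = −½·(z(H) + z(FA)) = 0.5295
c > 0 → conservative criterion (biased toward responding “no”).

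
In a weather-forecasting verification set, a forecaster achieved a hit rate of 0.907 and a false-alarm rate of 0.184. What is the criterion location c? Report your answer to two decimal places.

z(H) = 1.323
z(FA) = -0.900
c = −½·[z(H) + z(FA)] = −0.5 × (1.323 + (-0.900)) = -0.2115
c < 0: the forecaster has a liberal response bias.

c = -0.21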